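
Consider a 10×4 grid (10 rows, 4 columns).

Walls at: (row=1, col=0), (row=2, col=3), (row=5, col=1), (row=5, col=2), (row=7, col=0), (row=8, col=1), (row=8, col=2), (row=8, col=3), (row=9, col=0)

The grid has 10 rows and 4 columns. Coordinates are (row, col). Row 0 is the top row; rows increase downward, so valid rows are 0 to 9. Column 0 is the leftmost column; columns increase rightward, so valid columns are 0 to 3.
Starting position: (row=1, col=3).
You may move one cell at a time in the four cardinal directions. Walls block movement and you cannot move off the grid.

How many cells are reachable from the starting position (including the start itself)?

Answer: Reachable cells: 27

Derivation:
BFS flood-fill from (row=1, col=3):
  Distance 0: (row=1, col=3)
  Distance 1: (row=0, col=3), (row=1, col=2)
  Distance 2: (row=0, col=2), (row=1, col=1), (row=2, col=2)
  Distance 3: (row=0, col=1), (row=2, col=1), (row=3, col=2)
  Distance 4: (row=0, col=0), (row=2, col=0), (row=3, col=1), (row=3, col=3), (row=4, col=2)
  Distance 5: (row=3, col=0), (row=4, col=1), (row=4, col=3)
  Distance 6: (row=4, col=0), (row=5, col=3)
  Distance 7: (row=5, col=0), (row=6, col=3)
  Distance 8: (row=6, col=0), (row=6, col=2), (row=7, col=3)
  Distance 9: (row=6, col=1), (row=7, col=2)
  Distance 10: (row=7, col=1)
Total reachable: 27 (grid has 31 open cells total)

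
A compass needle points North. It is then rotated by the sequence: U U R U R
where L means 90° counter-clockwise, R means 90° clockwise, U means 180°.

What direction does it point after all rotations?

Answer: Final heading: North

Derivation:
Start: North
  U (U-turn (180°)) -> South
  U (U-turn (180°)) -> North
  R (right (90° clockwise)) -> East
  U (U-turn (180°)) -> West
  R (right (90° clockwise)) -> North
Final: North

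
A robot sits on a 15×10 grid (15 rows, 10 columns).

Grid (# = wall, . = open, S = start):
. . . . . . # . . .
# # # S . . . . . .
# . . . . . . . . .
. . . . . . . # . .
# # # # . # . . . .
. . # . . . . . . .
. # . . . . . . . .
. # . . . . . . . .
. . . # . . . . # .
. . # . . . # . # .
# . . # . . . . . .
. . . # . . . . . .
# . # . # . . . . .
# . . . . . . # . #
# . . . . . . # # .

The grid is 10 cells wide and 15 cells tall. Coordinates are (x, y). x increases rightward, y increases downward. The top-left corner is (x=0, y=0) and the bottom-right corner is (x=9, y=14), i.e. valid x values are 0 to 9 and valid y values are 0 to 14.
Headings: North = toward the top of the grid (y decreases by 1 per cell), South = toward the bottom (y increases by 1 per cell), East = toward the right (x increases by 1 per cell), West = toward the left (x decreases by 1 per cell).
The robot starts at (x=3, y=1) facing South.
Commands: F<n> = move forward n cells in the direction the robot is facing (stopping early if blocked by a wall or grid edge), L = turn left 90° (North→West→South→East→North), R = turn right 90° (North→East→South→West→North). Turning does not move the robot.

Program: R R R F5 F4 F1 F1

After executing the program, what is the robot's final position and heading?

Answer: Final position: (x=9, y=1), facing East

Derivation:
Start: (x=3, y=1), facing South
  R: turn right, now facing West
  R: turn right, now facing North
  R: turn right, now facing East
  F5: move forward 5, now at (x=8, y=1)
  F4: move forward 1/4 (blocked), now at (x=9, y=1)
  F1: move forward 0/1 (blocked), now at (x=9, y=1)
  F1: move forward 0/1 (blocked), now at (x=9, y=1)
Final: (x=9, y=1), facing East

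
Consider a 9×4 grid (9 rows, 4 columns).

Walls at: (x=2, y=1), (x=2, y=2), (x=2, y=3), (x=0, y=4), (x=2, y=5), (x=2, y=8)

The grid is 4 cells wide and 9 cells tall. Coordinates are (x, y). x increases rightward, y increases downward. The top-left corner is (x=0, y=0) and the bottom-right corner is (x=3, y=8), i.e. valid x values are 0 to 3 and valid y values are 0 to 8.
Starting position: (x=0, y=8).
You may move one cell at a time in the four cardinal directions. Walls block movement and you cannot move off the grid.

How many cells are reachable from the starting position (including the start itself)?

Answer: Reachable cells: 30

Derivation:
BFS flood-fill from (x=0, y=8):
  Distance 0: (x=0, y=8)
  Distance 1: (x=0, y=7), (x=1, y=8)
  Distance 2: (x=0, y=6), (x=1, y=7)
  Distance 3: (x=0, y=5), (x=1, y=6), (x=2, y=7)
  Distance 4: (x=1, y=5), (x=2, y=6), (x=3, y=7)
  Distance 5: (x=1, y=4), (x=3, y=6), (x=3, y=8)
  Distance 6: (x=1, y=3), (x=2, y=4), (x=3, y=5)
  Distance 7: (x=1, y=2), (x=0, y=3), (x=3, y=4)
  Distance 8: (x=1, y=1), (x=0, y=2), (x=3, y=3)
  Distance 9: (x=1, y=0), (x=0, y=1), (x=3, y=2)
  Distance 10: (x=0, y=0), (x=2, y=0), (x=3, y=1)
  Distance 11: (x=3, y=0)
Total reachable: 30 (grid has 30 open cells total)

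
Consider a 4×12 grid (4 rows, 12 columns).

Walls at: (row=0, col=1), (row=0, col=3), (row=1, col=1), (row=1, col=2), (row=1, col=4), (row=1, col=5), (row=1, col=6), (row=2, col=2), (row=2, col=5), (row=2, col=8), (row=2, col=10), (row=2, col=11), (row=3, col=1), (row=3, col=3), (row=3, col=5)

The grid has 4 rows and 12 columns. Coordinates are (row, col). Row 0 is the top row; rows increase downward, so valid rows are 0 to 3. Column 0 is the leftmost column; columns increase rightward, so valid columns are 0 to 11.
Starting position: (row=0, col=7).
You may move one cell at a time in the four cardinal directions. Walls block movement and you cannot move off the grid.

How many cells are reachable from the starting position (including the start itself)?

BFS flood-fill from (row=0, col=7):
  Distance 0: (row=0, col=7)
  Distance 1: (row=0, col=6), (row=0, col=8), (row=1, col=7)
  Distance 2: (row=0, col=5), (row=0, col=9), (row=1, col=8), (row=2, col=7)
  Distance 3: (row=0, col=4), (row=0, col=10), (row=1, col=9), (row=2, col=6), (row=3, col=7)
  Distance 4: (row=0, col=11), (row=1, col=10), (row=2, col=9), (row=3, col=6), (row=3, col=8)
  Distance 5: (row=1, col=11), (row=3, col=9)
  Distance 6: (row=3, col=10)
  Distance 7: (row=3, col=11)
Total reachable: 22 (grid has 33 open cells total)

Answer: Reachable cells: 22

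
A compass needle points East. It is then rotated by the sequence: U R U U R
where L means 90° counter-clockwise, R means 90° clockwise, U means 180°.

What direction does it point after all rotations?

Start: East
  U (U-turn (180°)) -> West
  R (right (90° clockwise)) -> North
  U (U-turn (180°)) -> South
  U (U-turn (180°)) -> North
  R (right (90° clockwise)) -> East
Final: East

Answer: Final heading: East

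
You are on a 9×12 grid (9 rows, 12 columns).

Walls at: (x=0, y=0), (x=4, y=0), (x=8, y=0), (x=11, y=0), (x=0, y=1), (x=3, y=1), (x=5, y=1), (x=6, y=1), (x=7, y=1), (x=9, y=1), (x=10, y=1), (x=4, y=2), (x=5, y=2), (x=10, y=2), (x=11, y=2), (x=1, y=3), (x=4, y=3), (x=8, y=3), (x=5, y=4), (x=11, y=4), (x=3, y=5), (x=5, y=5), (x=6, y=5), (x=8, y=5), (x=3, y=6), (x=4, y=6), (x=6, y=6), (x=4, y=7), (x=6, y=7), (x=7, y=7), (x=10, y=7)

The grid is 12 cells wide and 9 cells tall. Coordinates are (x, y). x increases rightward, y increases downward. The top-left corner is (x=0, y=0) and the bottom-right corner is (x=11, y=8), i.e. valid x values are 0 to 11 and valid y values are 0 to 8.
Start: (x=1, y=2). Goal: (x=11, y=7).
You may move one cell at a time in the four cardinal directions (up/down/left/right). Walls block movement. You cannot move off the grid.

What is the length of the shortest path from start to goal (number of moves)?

BFS from (x=1, y=2) until reaching (x=11, y=7):
  Distance 0: (x=1, y=2)
  Distance 1: (x=1, y=1), (x=0, y=2), (x=2, y=2)
  Distance 2: (x=1, y=0), (x=2, y=1), (x=3, y=2), (x=0, y=3), (x=2, y=3)
  Distance 3: (x=2, y=0), (x=3, y=3), (x=0, y=4), (x=2, y=4)
  Distance 4: (x=3, y=0), (x=1, y=4), (x=3, y=4), (x=0, y=5), (x=2, y=5)
  Distance 5: (x=4, y=4), (x=1, y=5), (x=0, y=6), (x=2, y=6)
  Distance 6: (x=4, y=5), (x=1, y=6), (x=0, y=7), (x=2, y=7)
  Distance 7: (x=1, y=7), (x=3, y=7), (x=0, y=8), (x=2, y=8)
  Distance 8: (x=1, y=8), (x=3, y=8)
  Distance 9: (x=4, y=8)
  Distance 10: (x=5, y=8)
  Distance 11: (x=5, y=7), (x=6, y=8)
  Distance 12: (x=5, y=6), (x=7, y=8)
  Distance 13: (x=8, y=8)
  Distance 14: (x=8, y=7), (x=9, y=8)
  Distance 15: (x=8, y=6), (x=9, y=7), (x=10, y=8)
  Distance 16: (x=7, y=6), (x=9, y=6), (x=11, y=8)
  Distance 17: (x=7, y=5), (x=9, y=5), (x=10, y=6), (x=11, y=7)  <- goal reached here
One shortest path (17 moves): (x=1, y=2) -> (x=2, y=2) -> (x=2, y=3) -> (x=2, y=4) -> (x=2, y=5) -> (x=2, y=6) -> (x=2, y=7) -> (x=3, y=7) -> (x=3, y=8) -> (x=4, y=8) -> (x=5, y=8) -> (x=6, y=8) -> (x=7, y=8) -> (x=8, y=8) -> (x=9, y=8) -> (x=10, y=8) -> (x=11, y=8) -> (x=11, y=7)

Answer: Shortest path length: 17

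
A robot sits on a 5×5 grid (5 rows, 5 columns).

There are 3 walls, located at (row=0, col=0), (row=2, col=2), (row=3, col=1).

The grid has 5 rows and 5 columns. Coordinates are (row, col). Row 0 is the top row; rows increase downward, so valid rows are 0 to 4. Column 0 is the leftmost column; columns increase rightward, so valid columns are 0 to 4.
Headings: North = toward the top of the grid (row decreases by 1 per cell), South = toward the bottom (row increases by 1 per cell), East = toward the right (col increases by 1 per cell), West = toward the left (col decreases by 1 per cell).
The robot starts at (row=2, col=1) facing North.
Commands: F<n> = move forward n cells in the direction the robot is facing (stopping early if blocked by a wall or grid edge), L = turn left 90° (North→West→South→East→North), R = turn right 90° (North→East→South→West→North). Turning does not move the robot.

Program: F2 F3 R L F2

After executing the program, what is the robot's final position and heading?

Answer: Final position: (row=0, col=1), facing North

Derivation:
Start: (row=2, col=1), facing North
  F2: move forward 2, now at (row=0, col=1)
  F3: move forward 0/3 (blocked), now at (row=0, col=1)
  R: turn right, now facing East
  L: turn left, now facing North
  F2: move forward 0/2 (blocked), now at (row=0, col=1)
Final: (row=0, col=1), facing North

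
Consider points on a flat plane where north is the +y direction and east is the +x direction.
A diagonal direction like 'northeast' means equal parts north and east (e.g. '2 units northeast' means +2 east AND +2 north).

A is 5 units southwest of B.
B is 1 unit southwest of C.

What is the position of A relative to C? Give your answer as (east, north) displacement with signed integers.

Answer: A is at (east=-6, north=-6) relative to C.

Derivation:
Place C at the origin (east=0, north=0).
  B is 1 unit southwest of C: delta (east=-1, north=-1); B at (east=-1, north=-1).
  A is 5 units southwest of B: delta (east=-5, north=-5); A at (east=-6, north=-6).
Therefore A relative to C: (east=-6, north=-6).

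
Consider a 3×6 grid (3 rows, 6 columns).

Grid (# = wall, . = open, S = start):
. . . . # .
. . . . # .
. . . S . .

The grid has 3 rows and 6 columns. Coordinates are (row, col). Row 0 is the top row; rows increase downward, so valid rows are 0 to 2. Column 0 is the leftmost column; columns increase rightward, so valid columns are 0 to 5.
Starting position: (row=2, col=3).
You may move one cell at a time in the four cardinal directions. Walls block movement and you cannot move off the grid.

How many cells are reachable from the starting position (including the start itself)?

BFS flood-fill from (row=2, col=3):
  Distance 0: (row=2, col=3)
  Distance 1: (row=1, col=3), (row=2, col=2), (row=2, col=4)
  Distance 2: (row=0, col=3), (row=1, col=2), (row=2, col=1), (row=2, col=5)
  Distance 3: (row=0, col=2), (row=1, col=1), (row=1, col=5), (row=2, col=0)
  Distance 4: (row=0, col=1), (row=0, col=5), (row=1, col=0)
  Distance 5: (row=0, col=0)
Total reachable: 16 (grid has 16 open cells total)

Answer: Reachable cells: 16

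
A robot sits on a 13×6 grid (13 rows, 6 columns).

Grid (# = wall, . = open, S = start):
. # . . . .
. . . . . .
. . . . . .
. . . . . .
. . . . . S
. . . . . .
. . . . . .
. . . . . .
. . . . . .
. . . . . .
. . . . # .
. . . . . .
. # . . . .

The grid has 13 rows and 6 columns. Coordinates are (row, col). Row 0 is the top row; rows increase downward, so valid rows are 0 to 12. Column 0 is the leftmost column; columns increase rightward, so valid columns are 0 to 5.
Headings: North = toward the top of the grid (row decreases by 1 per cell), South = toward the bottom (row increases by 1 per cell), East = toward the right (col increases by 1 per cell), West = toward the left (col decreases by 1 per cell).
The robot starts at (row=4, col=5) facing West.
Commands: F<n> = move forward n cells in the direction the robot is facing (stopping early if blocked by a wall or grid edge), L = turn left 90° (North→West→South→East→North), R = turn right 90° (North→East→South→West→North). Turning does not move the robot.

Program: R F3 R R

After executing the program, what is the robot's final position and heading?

Answer: Final position: (row=1, col=5), facing South

Derivation:
Start: (row=4, col=5), facing West
  R: turn right, now facing North
  F3: move forward 3, now at (row=1, col=5)
  R: turn right, now facing East
  R: turn right, now facing South
Final: (row=1, col=5), facing South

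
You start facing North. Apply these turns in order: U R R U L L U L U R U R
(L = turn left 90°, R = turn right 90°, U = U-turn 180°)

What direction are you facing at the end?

Answer: Final heading: West

Derivation:
Start: North
  U (U-turn (180°)) -> South
  R (right (90° clockwise)) -> West
  R (right (90° clockwise)) -> North
  U (U-turn (180°)) -> South
  L (left (90° counter-clockwise)) -> East
  L (left (90° counter-clockwise)) -> North
  U (U-turn (180°)) -> South
  L (left (90° counter-clockwise)) -> East
  U (U-turn (180°)) -> West
  R (right (90° clockwise)) -> North
  U (U-turn (180°)) -> South
  R (right (90° clockwise)) -> West
Final: West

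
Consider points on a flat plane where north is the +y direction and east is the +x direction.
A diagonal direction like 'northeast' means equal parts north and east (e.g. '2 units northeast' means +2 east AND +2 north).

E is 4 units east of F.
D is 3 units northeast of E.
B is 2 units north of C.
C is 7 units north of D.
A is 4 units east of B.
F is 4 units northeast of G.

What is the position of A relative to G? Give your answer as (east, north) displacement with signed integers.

Place G at the origin (east=0, north=0).
  F is 4 units northeast of G: delta (east=+4, north=+4); F at (east=4, north=4).
  E is 4 units east of F: delta (east=+4, north=+0); E at (east=8, north=4).
  D is 3 units northeast of E: delta (east=+3, north=+3); D at (east=11, north=7).
  C is 7 units north of D: delta (east=+0, north=+7); C at (east=11, north=14).
  B is 2 units north of C: delta (east=+0, north=+2); B at (east=11, north=16).
  A is 4 units east of B: delta (east=+4, north=+0); A at (east=15, north=16).
Therefore A relative to G: (east=15, north=16).

Answer: A is at (east=15, north=16) relative to G.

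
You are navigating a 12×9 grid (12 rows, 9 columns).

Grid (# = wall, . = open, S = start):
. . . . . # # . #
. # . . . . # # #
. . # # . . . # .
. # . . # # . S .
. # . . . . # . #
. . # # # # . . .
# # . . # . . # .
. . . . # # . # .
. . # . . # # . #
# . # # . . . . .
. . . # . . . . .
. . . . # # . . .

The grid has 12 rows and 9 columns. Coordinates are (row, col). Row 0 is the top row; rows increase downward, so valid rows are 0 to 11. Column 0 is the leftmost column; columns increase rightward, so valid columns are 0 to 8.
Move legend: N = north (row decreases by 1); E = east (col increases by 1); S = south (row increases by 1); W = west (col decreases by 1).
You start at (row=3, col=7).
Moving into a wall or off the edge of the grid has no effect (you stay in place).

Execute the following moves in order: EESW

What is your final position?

Answer: Final position: (row=3, col=7)

Derivation:
Start: (row=3, col=7)
  E (east): (row=3, col=7) -> (row=3, col=8)
  E (east): blocked, stay at (row=3, col=8)
  S (south): blocked, stay at (row=3, col=8)
  W (west): (row=3, col=8) -> (row=3, col=7)
Final: (row=3, col=7)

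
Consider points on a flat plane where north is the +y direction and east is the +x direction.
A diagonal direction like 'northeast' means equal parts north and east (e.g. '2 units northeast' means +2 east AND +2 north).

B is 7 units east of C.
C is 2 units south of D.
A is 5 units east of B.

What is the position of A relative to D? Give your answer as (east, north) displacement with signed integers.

Place D at the origin (east=0, north=0).
  C is 2 units south of D: delta (east=+0, north=-2); C at (east=0, north=-2).
  B is 7 units east of C: delta (east=+7, north=+0); B at (east=7, north=-2).
  A is 5 units east of B: delta (east=+5, north=+0); A at (east=12, north=-2).
Therefore A relative to D: (east=12, north=-2).

Answer: A is at (east=12, north=-2) relative to D.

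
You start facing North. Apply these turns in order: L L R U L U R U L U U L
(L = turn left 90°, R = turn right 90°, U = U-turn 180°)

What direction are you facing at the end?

Answer: Final heading: West

Derivation:
Start: North
  L (left (90° counter-clockwise)) -> West
  L (left (90° counter-clockwise)) -> South
  R (right (90° clockwise)) -> West
  U (U-turn (180°)) -> East
  L (left (90° counter-clockwise)) -> North
  U (U-turn (180°)) -> South
  R (right (90° clockwise)) -> West
  U (U-turn (180°)) -> East
  L (left (90° counter-clockwise)) -> North
  U (U-turn (180°)) -> South
  U (U-turn (180°)) -> North
  L (left (90° counter-clockwise)) -> West
Final: West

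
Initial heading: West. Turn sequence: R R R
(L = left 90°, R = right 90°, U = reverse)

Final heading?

Start: West
  R (right (90° clockwise)) -> North
  R (right (90° clockwise)) -> East
  R (right (90° clockwise)) -> South
Final: South

Answer: Final heading: South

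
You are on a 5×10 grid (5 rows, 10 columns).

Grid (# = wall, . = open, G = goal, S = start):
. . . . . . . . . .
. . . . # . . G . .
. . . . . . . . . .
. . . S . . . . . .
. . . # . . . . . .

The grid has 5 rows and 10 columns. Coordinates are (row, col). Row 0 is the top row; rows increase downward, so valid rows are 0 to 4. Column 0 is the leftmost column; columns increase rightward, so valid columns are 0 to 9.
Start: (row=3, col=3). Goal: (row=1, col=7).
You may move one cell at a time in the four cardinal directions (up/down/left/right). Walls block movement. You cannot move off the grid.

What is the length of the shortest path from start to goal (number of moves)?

BFS from (row=3, col=3) until reaching (row=1, col=7):
  Distance 0: (row=3, col=3)
  Distance 1: (row=2, col=3), (row=3, col=2), (row=3, col=4)
  Distance 2: (row=1, col=3), (row=2, col=2), (row=2, col=4), (row=3, col=1), (row=3, col=5), (row=4, col=2), (row=4, col=4)
  Distance 3: (row=0, col=3), (row=1, col=2), (row=2, col=1), (row=2, col=5), (row=3, col=0), (row=3, col=6), (row=4, col=1), (row=4, col=5)
  Distance 4: (row=0, col=2), (row=0, col=4), (row=1, col=1), (row=1, col=5), (row=2, col=0), (row=2, col=6), (row=3, col=7), (row=4, col=0), (row=4, col=6)
  Distance 5: (row=0, col=1), (row=0, col=5), (row=1, col=0), (row=1, col=6), (row=2, col=7), (row=3, col=8), (row=4, col=7)
  Distance 6: (row=0, col=0), (row=0, col=6), (row=1, col=7), (row=2, col=8), (row=3, col=9), (row=4, col=8)  <- goal reached here
One shortest path (6 moves): (row=3, col=3) -> (row=3, col=4) -> (row=3, col=5) -> (row=3, col=6) -> (row=3, col=7) -> (row=2, col=7) -> (row=1, col=7)

Answer: Shortest path length: 6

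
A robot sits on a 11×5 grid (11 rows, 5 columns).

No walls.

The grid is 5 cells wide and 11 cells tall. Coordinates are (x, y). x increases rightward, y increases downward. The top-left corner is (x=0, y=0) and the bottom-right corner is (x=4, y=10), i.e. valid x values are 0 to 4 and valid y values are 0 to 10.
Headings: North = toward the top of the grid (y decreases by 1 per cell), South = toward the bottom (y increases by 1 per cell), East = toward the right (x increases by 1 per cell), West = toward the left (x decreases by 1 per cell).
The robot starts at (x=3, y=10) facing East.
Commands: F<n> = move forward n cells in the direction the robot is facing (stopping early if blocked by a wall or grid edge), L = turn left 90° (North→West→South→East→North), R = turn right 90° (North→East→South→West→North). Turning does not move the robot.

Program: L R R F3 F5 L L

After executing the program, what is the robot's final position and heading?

Start: (x=3, y=10), facing East
  L: turn left, now facing North
  R: turn right, now facing East
  R: turn right, now facing South
  F3: move forward 0/3 (blocked), now at (x=3, y=10)
  F5: move forward 0/5 (blocked), now at (x=3, y=10)
  L: turn left, now facing East
  L: turn left, now facing North
Final: (x=3, y=10), facing North

Answer: Final position: (x=3, y=10), facing North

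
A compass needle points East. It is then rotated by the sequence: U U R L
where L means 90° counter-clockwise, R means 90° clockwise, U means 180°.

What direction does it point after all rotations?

Answer: Final heading: East

Derivation:
Start: East
  U (U-turn (180°)) -> West
  U (U-turn (180°)) -> East
  R (right (90° clockwise)) -> South
  L (left (90° counter-clockwise)) -> East
Final: East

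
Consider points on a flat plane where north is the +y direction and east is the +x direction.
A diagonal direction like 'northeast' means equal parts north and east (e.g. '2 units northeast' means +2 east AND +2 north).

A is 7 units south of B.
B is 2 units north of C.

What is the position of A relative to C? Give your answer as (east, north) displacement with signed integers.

Place C at the origin (east=0, north=0).
  B is 2 units north of C: delta (east=+0, north=+2); B at (east=0, north=2).
  A is 7 units south of B: delta (east=+0, north=-7); A at (east=0, north=-5).
Therefore A relative to C: (east=0, north=-5).

Answer: A is at (east=0, north=-5) relative to C.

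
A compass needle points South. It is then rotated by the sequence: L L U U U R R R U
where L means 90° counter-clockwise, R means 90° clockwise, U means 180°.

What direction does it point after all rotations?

Start: South
  L (left (90° counter-clockwise)) -> East
  L (left (90° counter-clockwise)) -> North
  U (U-turn (180°)) -> South
  U (U-turn (180°)) -> North
  U (U-turn (180°)) -> South
  R (right (90° clockwise)) -> West
  R (right (90° clockwise)) -> North
  R (right (90° clockwise)) -> East
  U (U-turn (180°)) -> West
Final: West

Answer: Final heading: West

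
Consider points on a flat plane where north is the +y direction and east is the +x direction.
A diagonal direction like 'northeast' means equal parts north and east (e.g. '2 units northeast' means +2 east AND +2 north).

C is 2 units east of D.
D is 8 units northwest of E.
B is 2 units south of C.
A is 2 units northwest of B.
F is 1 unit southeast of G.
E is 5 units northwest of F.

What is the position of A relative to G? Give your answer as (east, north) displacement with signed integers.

Place G at the origin (east=0, north=0).
  F is 1 unit southeast of G: delta (east=+1, north=-1); F at (east=1, north=-1).
  E is 5 units northwest of F: delta (east=-5, north=+5); E at (east=-4, north=4).
  D is 8 units northwest of E: delta (east=-8, north=+8); D at (east=-12, north=12).
  C is 2 units east of D: delta (east=+2, north=+0); C at (east=-10, north=12).
  B is 2 units south of C: delta (east=+0, north=-2); B at (east=-10, north=10).
  A is 2 units northwest of B: delta (east=-2, north=+2); A at (east=-12, north=12).
Therefore A relative to G: (east=-12, north=12).

Answer: A is at (east=-12, north=12) relative to G.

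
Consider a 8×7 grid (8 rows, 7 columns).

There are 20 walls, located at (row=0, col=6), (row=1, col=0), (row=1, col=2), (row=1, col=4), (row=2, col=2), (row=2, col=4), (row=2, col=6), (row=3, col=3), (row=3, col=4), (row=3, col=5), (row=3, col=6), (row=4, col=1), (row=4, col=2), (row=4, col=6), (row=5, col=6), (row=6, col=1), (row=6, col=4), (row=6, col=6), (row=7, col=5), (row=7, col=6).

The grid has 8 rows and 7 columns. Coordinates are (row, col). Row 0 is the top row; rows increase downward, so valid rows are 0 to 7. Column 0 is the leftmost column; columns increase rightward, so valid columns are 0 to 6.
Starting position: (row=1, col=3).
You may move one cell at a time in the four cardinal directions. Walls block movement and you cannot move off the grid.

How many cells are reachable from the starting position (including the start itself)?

BFS flood-fill from (row=1, col=3):
  Distance 0: (row=1, col=3)
  Distance 1: (row=0, col=3), (row=2, col=3)
  Distance 2: (row=0, col=2), (row=0, col=4)
  Distance 3: (row=0, col=1), (row=0, col=5)
  Distance 4: (row=0, col=0), (row=1, col=1), (row=1, col=5)
  Distance 5: (row=1, col=6), (row=2, col=1), (row=2, col=5)
  Distance 6: (row=2, col=0), (row=3, col=1)
  Distance 7: (row=3, col=0), (row=3, col=2)
  Distance 8: (row=4, col=0)
  Distance 9: (row=5, col=0)
  Distance 10: (row=5, col=1), (row=6, col=0)
  Distance 11: (row=5, col=2), (row=7, col=0)
  Distance 12: (row=5, col=3), (row=6, col=2), (row=7, col=1)
  Distance 13: (row=4, col=3), (row=5, col=4), (row=6, col=3), (row=7, col=2)
  Distance 14: (row=4, col=4), (row=5, col=5), (row=7, col=3)
  Distance 15: (row=4, col=5), (row=6, col=5), (row=7, col=4)
Total reachable: 36 (grid has 36 open cells total)

Answer: Reachable cells: 36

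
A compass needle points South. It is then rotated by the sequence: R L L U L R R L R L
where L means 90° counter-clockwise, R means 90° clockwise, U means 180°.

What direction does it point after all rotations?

Answer: Final heading: West

Derivation:
Start: South
  R (right (90° clockwise)) -> West
  L (left (90° counter-clockwise)) -> South
  L (left (90° counter-clockwise)) -> East
  U (U-turn (180°)) -> West
  L (left (90° counter-clockwise)) -> South
  R (right (90° clockwise)) -> West
  R (right (90° clockwise)) -> North
  L (left (90° counter-clockwise)) -> West
  R (right (90° clockwise)) -> North
  L (left (90° counter-clockwise)) -> West
Final: West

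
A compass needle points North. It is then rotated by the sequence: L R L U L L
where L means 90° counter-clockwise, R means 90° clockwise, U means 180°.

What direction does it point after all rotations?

Start: North
  L (left (90° counter-clockwise)) -> West
  R (right (90° clockwise)) -> North
  L (left (90° counter-clockwise)) -> West
  U (U-turn (180°)) -> East
  L (left (90° counter-clockwise)) -> North
  L (left (90° counter-clockwise)) -> West
Final: West

Answer: Final heading: West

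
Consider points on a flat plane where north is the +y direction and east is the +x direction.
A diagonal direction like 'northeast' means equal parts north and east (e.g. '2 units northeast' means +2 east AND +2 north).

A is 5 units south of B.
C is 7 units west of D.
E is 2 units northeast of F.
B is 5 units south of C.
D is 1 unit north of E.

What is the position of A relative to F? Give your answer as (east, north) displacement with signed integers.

Place F at the origin (east=0, north=0).
  E is 2 units northeast of F: delta (east=+2, north=+2); E at (east=2, north=2).
  D is 1 unit north of E: delta (east=+0, north=+1); D at (east=2, north=3).
  C is 7 units west of D: delta (east=-7, north=+0); C at (east=-5, north=3).
  B is 5 units south of C: delta (east=+0, north=-5); B at (east=-5, north=-2).
  A is 5 units south of B: delta (east=+0, north=-5); A at (east=-5, north=-7).
Therefore A relative to F: (east=-5, north=-7).

Answer: A is at (east=-5, north=-7) relative to F.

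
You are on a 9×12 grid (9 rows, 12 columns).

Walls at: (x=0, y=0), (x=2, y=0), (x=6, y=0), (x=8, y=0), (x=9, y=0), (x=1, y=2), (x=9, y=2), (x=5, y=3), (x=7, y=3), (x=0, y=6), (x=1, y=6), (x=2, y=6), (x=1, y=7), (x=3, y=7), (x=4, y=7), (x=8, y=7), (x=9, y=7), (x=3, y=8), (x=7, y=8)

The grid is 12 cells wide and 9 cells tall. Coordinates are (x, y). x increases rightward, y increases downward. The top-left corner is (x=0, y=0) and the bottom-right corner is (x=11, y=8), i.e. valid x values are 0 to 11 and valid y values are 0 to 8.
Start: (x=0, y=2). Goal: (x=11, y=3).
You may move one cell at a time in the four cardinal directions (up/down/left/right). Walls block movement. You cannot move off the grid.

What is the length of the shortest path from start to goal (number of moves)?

Answer: Shortest path length: 14

Derivation:
BFS from (x=0, y=2) until reaching (x=11, y=3):
  Distance 0: (x=0, y=2)
  Distance 1: (x=0, y=1), (x=0, y=3)
  Distance 2: (x=1, y=1), (x=1, y=3), (x=0, y=4)
  Distance 3: (x=1, y=0), (x=2, y=1), (x=2, y=3), (x=1, y=4), (x=0, y=5)
  Distance 4: (x=3, y=1), (x=2, y=2), (x=3, y=3), (x=2, y=4), (x=1, y=5)
  Distance 5: (x=3, y=0), (x=4, y=1), (x=3, y=2), (x=4, y=3), (x=3, y=4), (x=2, y=5)
  Distance 6: (x=4, y=0), (x=5, y=1), (x=4, y=2), (x=4, y=4), (x=3, y=5)
  Distance 7: (x=5, y=0), (x=6, y=1), (x=5, y=2), (x=5, y=4), (x=4, y=5), (x=3, y=6)
  Distance 8: (x=7, y=1), (x=6, y=2), (x=6, y=4), (x=5, y=5), (x=4, y=6)
  Distance 9: (x=7, y=0), (x=8, y=1), (x=7, y=2), (x=6, y=3), (x=7, y=4), (x=6, y=5), (x=5, y=6)
  Distance 10: (x=9, y=1), (x=8, y=2), (x=8, y=4), (x=7, y=5), (x=6, y=6), (x=5, y=7)
  Distance 11: (x=10, y=1), (x=8, y=3), (x=9, y=4), (x=8, y=5), (x=7, y=6), (x=6, y=7), (x=5, y=8)
  Distance 12: (x=10, y=0), (x=11, y=1), (x=10, y=2), (x=9, y=3), (x=10, y=4), (x=9, y=5), (x=8, y=6), (x=7, y=7), (x=4, y=8), (x=6, y=8)
  Distance 13: (x=11, y=0), (x=11, y=2), (x=10, y=3), (x=11, y=4), (x=10, y=5), (x=9, y=6)
  Distance 14: (x=11, y=3), (x=11, y=5), (x=10, y=6)  <- goal reached here
One shortest path (14 moves): (x=0, y=2) -> (x=0, y=1) -> (x=1, y=1) -> (x=2, y=1) -> (x=3, y=1) -> (x=4, y=1) -> (x=5, y=1) -> (x=6, y=1) -> (x=7, y=1) -> (x=8, y=1) -> (x=9, y=1) -> (x=10, y=1) -> (x=11, y=1) -> (x=11, y=2) -> (x=11, y=3)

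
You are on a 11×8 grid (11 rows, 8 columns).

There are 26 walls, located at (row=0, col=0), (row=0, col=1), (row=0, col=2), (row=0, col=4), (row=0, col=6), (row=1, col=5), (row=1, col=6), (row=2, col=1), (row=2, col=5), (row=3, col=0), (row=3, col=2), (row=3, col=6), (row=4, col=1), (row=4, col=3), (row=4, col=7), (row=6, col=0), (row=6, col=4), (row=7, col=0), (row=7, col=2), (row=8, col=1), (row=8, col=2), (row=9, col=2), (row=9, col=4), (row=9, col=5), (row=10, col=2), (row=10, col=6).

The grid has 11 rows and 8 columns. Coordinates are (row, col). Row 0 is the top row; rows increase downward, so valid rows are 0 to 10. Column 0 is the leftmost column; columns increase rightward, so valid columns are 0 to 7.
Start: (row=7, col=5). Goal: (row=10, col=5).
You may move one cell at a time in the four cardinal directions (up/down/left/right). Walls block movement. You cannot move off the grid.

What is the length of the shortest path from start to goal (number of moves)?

Answer: Shortest path length: 7

Derivation:
BFS from (row=7, col=5) until reaching (row=10, col=5):
  Distance 0: (row=7, col=5)
  Distance 1: (row=6, col=5), (row=7, col=4), (row=7, col=6), (row=8, col=5)
  Distance 2: (row=5, col=5), (row=6, col=6), (row=7, col=3), (row=7, col=7), (row=8, col=4), (row=8, col=6)
  Distance 3: (row=4, col=5), (row=5, col=4), (row=5, col=6), (row=6, col=3), (row=6, col=7), (row=8, col=3), (row=8, col=7), (row=9, col=6)
  Distance 4: (row=3, col=5), (row=4, col=4), (row=4, col=6), (row=5, col=3), (row=5, col=7), (row=6, col=2), (row=9, col=3), (row=9, col=7)
  Distance 5: (row=3, col=4), (row=5, col=2), (row=6, col=1), (row=10, col=3), (row=10, col=7)
  Distance 6: (row=2, col=4), (row=3, col=3), (row=4, col=2), (row=5, col=1), (row=7, col=1), (row=10, col=4)
  Distance 7: (row=1, col=4), (row=2, col=3), (row=5, col=0), (row=10, col=5)  <- goal reached here
One shortest path (7 moves): (row=7, col=5) -> (row=7, col=4) -> (row=7, col=3) -> (row=8, col=3) -> (row=9, col=3) -> (row=10, col=3) -> (row=10, col=4) -> (row=10, col=5)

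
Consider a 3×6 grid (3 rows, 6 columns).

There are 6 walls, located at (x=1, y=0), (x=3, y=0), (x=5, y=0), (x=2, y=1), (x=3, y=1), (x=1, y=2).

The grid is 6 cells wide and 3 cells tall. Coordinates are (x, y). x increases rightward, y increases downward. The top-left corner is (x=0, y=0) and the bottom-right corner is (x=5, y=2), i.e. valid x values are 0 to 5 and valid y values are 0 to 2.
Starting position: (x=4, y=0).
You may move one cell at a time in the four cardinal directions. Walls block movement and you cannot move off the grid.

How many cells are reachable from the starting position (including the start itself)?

BFS flood-fill from (x=4, y=0):
  Distance 0: (x=4, y=0)
  Distance 1: (x=4, y=1)
  Distance 2: (x=5, y=1), (x=4, y=2)
  Distance 3: (x=3, y=2), (x=5, y=2)
  Distance 4: (x=2, y=2)
Total reachable: 7 (grid has 12 open cells total)

Answer: Reachable cells: 7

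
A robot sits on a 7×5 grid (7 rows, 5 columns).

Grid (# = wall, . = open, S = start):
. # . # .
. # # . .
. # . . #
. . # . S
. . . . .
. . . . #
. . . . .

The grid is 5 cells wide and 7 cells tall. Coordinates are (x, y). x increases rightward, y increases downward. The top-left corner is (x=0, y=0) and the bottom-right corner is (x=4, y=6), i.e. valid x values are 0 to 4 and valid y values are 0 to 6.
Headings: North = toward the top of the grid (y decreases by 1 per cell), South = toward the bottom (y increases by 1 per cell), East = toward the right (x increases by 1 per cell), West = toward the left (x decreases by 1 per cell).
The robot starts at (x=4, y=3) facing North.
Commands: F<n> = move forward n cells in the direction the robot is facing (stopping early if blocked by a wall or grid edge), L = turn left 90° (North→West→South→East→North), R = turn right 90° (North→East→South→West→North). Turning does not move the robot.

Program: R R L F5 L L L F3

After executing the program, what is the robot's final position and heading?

Start: (x=4, y=3), facing North
  R: turn right, now facing East
  R: turn right, now facing South
  L: turn left, now facing East
  F5: move forward 0/5 (blocked), now at (x=4, y=3)
  L: turn left, now facing North
  L: turn left, now facing West
  L: turn left, now facing South
  F3: move forward 1/3 (blocked), now at (x=4, y=4)
Final: (x=4, y=4), facing South

Answer: Final position: (x=4, y=4), facing South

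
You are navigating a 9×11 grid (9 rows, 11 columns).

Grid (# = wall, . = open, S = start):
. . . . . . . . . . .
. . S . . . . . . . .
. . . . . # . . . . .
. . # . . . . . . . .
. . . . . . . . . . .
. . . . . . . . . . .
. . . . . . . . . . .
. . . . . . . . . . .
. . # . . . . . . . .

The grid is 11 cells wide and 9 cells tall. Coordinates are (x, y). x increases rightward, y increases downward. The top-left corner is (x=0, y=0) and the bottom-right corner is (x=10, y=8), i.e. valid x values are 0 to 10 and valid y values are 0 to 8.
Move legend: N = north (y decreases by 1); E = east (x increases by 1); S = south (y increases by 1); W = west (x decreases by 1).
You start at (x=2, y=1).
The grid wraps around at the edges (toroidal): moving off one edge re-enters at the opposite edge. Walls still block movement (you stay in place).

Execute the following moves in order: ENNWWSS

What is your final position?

Answer: Final position: (x=3, y=1)

Derivation:
Start: (x=2, y=1)
  E (east): (x=2, y=1) -> (x=3, y=1)
  N (north): (x=3, y=1) -> (x=3, y=0)
  N (north): (x=3, y=0) -> (x=3, y=8)
  W (west): blocked, stay at (x=3, y=8)
  W (west): blocked, stay at (x=3, y=8)
  S (south): (x=3, y=8) -> (x=3, y=0)
  S (south): (x=3, y=0) -> (x=3, y=1)
Final: (x=3, y=1)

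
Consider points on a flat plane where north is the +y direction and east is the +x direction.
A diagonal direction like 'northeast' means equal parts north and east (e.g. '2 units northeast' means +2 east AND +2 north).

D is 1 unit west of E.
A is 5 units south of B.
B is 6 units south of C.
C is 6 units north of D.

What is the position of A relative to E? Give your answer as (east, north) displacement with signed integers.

Place E at the origin (east=0, north=0).
  D is 1 unit west of E: delta (east=-1, north=+0); D at (east=-1, north=0).
  C is 6 units north of D: delta (east=+0, north=+6); C at (east=-1, north=6).
  B is 6 units south of C: delta (east=+0, north=-6); B at (east=-1, north=0).
  A is 5 units south of B: delta (east=+0, north=-5); A at (east=-1, north=-5).
Therefore A relative to E: (east=-1, north=-5).

Answer: A is at (east=-1, north=-5) relative to E.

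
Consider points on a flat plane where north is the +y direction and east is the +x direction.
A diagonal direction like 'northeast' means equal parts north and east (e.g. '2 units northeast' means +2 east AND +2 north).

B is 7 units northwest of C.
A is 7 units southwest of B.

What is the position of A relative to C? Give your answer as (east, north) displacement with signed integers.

Answer: A is at (east=-14, north=0) relative to C.

Derivation:
Place C at the origin (east=0, north=0).
  B is 7 units northwest of C: delta (east=-7, north=+7); B at (east=-7, north=7).
  A is 7 units southwest of B: delta (east=-7, north=-7); A at (east=-14, north=0).
Therefore A relative to C: (east=-14, north=0).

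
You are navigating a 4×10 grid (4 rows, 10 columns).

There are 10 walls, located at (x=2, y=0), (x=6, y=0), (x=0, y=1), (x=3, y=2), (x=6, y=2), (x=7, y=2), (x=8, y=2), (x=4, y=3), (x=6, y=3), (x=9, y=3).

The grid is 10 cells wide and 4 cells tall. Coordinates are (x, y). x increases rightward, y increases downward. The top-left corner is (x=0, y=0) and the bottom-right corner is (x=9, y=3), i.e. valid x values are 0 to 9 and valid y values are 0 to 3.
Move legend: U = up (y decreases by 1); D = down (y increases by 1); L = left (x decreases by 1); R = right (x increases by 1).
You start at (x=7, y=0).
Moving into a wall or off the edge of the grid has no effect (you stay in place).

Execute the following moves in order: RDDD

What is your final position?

Start: (x=7, y=0)
  R (right): (x=7, y=0) -> (x=8, y=0)
  D (down): (x=8, y=0) -> (x=8, y=1)
  D (down): blocked, stay at (x=8, y=1)
  D (down): blocked, stay at (x=8, y=1)
Final: (x=8, y=1)

Answer: Final position: (x=8, y=1)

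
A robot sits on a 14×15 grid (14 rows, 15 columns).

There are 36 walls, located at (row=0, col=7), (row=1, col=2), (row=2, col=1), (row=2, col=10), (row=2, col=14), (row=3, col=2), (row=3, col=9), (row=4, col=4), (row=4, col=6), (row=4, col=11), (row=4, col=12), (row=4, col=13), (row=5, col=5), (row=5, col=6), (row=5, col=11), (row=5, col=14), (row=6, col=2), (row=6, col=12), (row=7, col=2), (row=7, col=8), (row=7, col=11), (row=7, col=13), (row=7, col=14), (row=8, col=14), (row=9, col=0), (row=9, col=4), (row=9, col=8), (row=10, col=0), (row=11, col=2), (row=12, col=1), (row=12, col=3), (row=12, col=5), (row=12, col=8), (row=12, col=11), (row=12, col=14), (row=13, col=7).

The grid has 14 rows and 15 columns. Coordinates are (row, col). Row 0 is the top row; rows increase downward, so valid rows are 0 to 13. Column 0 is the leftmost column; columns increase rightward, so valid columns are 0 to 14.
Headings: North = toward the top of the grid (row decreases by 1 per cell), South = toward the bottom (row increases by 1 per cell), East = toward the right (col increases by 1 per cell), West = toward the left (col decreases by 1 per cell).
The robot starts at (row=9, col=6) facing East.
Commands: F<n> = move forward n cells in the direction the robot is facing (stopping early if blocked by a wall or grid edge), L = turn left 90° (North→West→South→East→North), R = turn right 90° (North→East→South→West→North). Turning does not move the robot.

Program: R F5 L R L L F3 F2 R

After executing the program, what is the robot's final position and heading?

Start: (row=9, col=6), facing East
  R: turn right, now facing South
  F5: move forward 4/5 (blocked), now at (row=13, col=6)
  L: turn left, now facing East
  R: turn right, now facing South
  L: turn left, now facing East
  L: turn left, now facing North
  F3: move forward 3, now at (row=10, col=6)
  F2: move forward 2, now at (row=8, col=6)
  R: turn right, now facing East
Final: (row=8, col=6), facing East

Answer: Final position: (row=8, col=6), facing East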